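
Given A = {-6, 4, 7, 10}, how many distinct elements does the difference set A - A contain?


A - A = {a - a' : a, a' ∈ A}; |A| = 4.
Bounds: 2|A|-1 ≤ |A - A| ≤ |A|² - |A| + 1, i.e. 7 ≤ |A - A| ≤ 13.
Note: 0 ∈ A - A always (from a - a). The set is symmetric: if d ∈ A - A then -d ∈ A - A.
Enumerate nonzero differences d = a - a' with a > a' (then include -d):
Positive differences: {3, 6, 10, 13, 16}
Full difference set: {0} ∪ (positive diffs) ∪ (negative diffs).
|A - A| = 1 + 2·5 = 11 (matches direct enumeration: 11).

|A - A| = 11


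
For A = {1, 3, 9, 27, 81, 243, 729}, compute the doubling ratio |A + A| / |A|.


|A| = 7.
Compute A + A by enumerating all 49 pairs.
A + A = {2, 4, 6, 10, 12, 18, 28, 30, 36, 54, 82, 84, 90, 108, 162, 244, 246, 252, 270, 324, 486, 730, 732, 738, 756, 810, 972, 1458}, so |A + A| = 28.
K = |A + A| / |A| = 28/7 = 4/1 ≈ 4.0000.
Reference: AP of size 7 gives K = 13/7 ≈ 1.8571; a fully generic set of size 7 gives K ≈ 4.0000.

|A| = 7, |A + A| = 28, K = 28/7 = 4/1.


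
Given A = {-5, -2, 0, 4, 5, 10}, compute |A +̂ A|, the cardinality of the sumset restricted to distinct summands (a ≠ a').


Restricted sumset: A +̂ A = {a + a' : a ∈ A, a' ∈ A, a ≠ a'}.
Equivalently, take A + A and drop any sum 2a that is achievable ONLY as a + a for a ∈ A (i.e. sums representable only with equal summands).
Enumerate pairs (a, a') with a < a' (symmetric, so each unordered pair gives one sum; this covers all a ≠ a'):
  -5 + -2 = -7
  -5 + 0 = -5
  -5 + 4 = -1
  -5 + 5 = 0
  -5 + 10 = 5
  -2 + 0 = -2
  -2 + 4 = 2
  -2 + 5 = 3
  -2 + 10 = 8
  0 + 4 = 4
  0 + 5 = 5
  0 + 10 = 10
  4 + 5 = 9
  4 + 10 = 14
  5 + 10 = 15
Collected distinct sums: {-7, -5, -2, -1, 0, 2, 3, 4, 5, 8, 9, 10, 14, 15}
|A +̂ A| = 14
(Reference bound: |A +̂ A| ≥ 2|A| - 3 for |A| ≥ 2, with |A| = 6 giving ≥ 9.)

|A +̂ A| = 14


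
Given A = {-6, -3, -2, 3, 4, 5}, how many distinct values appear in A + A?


A + A = {a + a' : a, a' ∈ A}; |A| = 6.
General bounds: 2|A| - 1 ≤ |A + A| ≤ |A|(|A|+1)/2, i.e. 11 ≤ |A + A| ≤ 21.
Lower bound 2|A|-1 is attained iff A is an arithmetic progression.
Enumerate sums a + a' for a ≤ a' (symmetric, so this suffices):
a = -6: -6+-6=-12, -6+-3=-9, -6+-2=-8, -6+3=-3, -6+4=-2, -6+5=-1
a = -3: -3+-3=-6, -3+-2=-5, -3+3=0, -3+4=1, -3+5=2
a = -2: -2+-2=-4, -2+3=1, -2+4=2, -2+5=3
a = 3: 3+3=6, 3+4=7, 3+5=8
a = 4: 4+4=8, 4+5=9
a = 5: 5+5=10
Distinct sums: {-12, -9, -8, -6, -5, -4, -3, -2, -1, 0, 1, 2, 3, 6, 7, 8, 9, 10}
|A + A| = 18

|A + A| = 18


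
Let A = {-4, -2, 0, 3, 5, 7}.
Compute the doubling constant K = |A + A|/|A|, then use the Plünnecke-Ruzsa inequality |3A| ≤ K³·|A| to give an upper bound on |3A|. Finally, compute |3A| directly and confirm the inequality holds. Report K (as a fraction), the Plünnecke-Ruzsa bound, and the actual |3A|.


|A| = 6.
Step 1: Compute A + A by enumerating all 36 pairs.
A + A = {-8, -6, -4, -2, -1, 0, 1, 3, 5, 6, 7, 8, 10, 12, 14}, so |A + A| = 15.
Step 2: Doubling constant K = |A + A|/|A| = 15/6 = 15/6 ≈ 2.5000.
Step 3: Plünnecke-Ruzsa gives |3A| ≤ K³·|A| = (2.5000)³ · 6 ≈ 93.7500.
Step 4: Compute 3A = A + A + A directly by enumerating all triples (a,b,c) ∈ A³; |3A| = 28.
Step 5: Check 28 ≤ 93.7500? Yes ✓.

K = 15/6, Plünnecke-Ruzsa bound K³|A| ≈ 93.7500, |3A| = 28, inequality holds.


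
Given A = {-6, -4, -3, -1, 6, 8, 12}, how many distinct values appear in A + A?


A + A = {a + a' : a, a' ∈ A}; |A| = 7.
General bounds: 2|A| - 1 ≤ |A + A| ≤ |A|(|A|+1)/2, i.e. 13 ≤ |A + A| ≤ 28.
Lower bound 2|A|-1 is attained iff A is an arithmetic progression.
Enumerate sums a + a' for a ≤ a' (symmetric, so this suffices):
a = -6: -6+-6=-12, -6+-4=-10, -6+-3=-9, -6+-1=-7, -6+6=0, -6+8=2, -6+12=6
a = -4: -4+-4=-8, -4+-3=-7, -4+-1=-5, -4+6=2, -4+8=4, -4+12=8
a = -3: -3+-3=-6, -3+-1=-4, -3+6=3, -3+8=5, -3+12=9
a = -1: -1+-1=-2, -1+6=5, -1+8=7, -1+12=11
a = 6: 6+6=12, 6+8=14, 6+12=18
a = 8: 8+8=16, 8+12=20
a = 12: 12+12=24
Distinct sums: {-12, -10, -9, -8, -7, -6, -5, -4, -2, 0, 2, 3, 4, 5, 6, 7, 8, 9, 11, 12, 14, 16, 18, 20, 24}
|A + A| = 25

|A + A| = 25


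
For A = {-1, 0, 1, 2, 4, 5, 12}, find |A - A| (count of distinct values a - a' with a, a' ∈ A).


A - A = {a - a' : a, a' ∈ A}; |A| = 7.
Bounds: 2|A|-1 ≤ |A - A| ≤ |A|² - |A| + 1, i.e. 13 ≤ |A - A| ≤ 43.
Note: 0 ∈ A - A always (from a - a). The set is symmetric: if d ∈ A - A then -d ∈ A - A.
Enumerate nonzero differences d = a - a' with a > a' (then include -d):
Positive differences: {1, 2, 3, 4, 5, 6, 7, 8, 10, 11, 12, 13}
Full difference set: {0} ∪ (positive diffs) ∪ (negative diffs).
|A - A| = 1 + 2·12 = 25 (matches direct enumeration: 25).

|A - A| = 25


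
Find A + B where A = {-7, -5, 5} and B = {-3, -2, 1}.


A + B = {a + b : a ∈ A, b ∈ B}.
Enumerate all |A|·|B| = 3·3 = 9 pairs (a, b) and collect distinct sums.
a = -7: -7+-3=-10, -7+-2=-9, -7+1=-6
a = -5: -5+-3=-8, -5+-2=-7, -5+1=-4
a = 5: 5+-3=2, 5+-2=3, 5+1=6
Collecting distinct sums: A + B = {-10, -9, -8, -7, -6, -4, 2, 3, 6}
|A + B| = 9

A + B = {-10, -9, -8, -7, -6, -4, 2, 3, 6}


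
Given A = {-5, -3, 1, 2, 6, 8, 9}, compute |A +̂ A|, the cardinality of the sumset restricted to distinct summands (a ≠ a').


Restricted sumset: A +̂ A = {a + a' : a ∈ A, a' ∈ A, a ≠ a'}.
Equivalently, take A + A and drop any sum 2a that is achievable ONLY as a + a for a ∈ A (i.e. sums representable only with equal summands).
Enumerate pairs (a, a') with a < a' (symmetric, so each unordered pair gives one sum; this covers all a ≠ a'):
  -5 + -3 = -8
  -5 + 1 = -4
  -5 + 2 = -3
  -5 + 6 = 1
  -5 + 8 = 3
  -5 + 9 = 4
  -3 + 1 = -2
  -3 + 2 = -1
  -3 + 6 = 3
  -3 + 8 = 5
  -3 + 9 = 6
  1 + 2 = 3
  1 + 6 = 7
  1 + 8 = 9
  1 + 9 = 10
  2 + 6 = 8
  2 + 8 = 10
  2 + 9 = 11
  6 + 8 = 14
  6 + 9 = 15
  8 + 9 = 17
Collected distinct sums: {-8, -4, -3, -2, -1, 1, 3, 4, 5, 6, 7, 8, 9, 10, 11, 14, 15, 17}
|A +̂ A| = 18
(Reference bound: |A +̂ A| ≥ 2|A| - 3 for |A| ≥ 2, with |A| = 7 giving ≥ 11.)

|A +̂ A| = 18


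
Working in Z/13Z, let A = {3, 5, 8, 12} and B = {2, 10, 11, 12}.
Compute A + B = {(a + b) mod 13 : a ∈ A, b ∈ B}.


Work in Z/13Z: reduce every sum a + b modulo 13.
Enumerate all 16 pairs:
a = 3: 3+2=5, 3+10=0, 3+11=1, 3+12=2
a = 5: 5+2=7, 5+10=2, 5+11=3, 5+12=4
a = 8: 8+2=10, 8+10=5, 8+11=6, 8+12=7
a = 12: 12+2=1, 12+10=9, 12+11=10, 12+12=11
Distinct residues collected: {0, 1, 2, 3, 4, 5, 6, 7, 9, 10, 11}
|A + B| = 11 (out of 13 total residues).

A + B = {0, 1, 2, 3, 4, 5, 6, 7, 9, 10, 11}


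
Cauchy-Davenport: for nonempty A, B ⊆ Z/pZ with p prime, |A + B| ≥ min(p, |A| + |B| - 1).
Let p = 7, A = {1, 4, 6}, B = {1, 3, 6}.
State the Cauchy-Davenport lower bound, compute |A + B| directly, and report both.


Cauchy-Davenport: |A + B| ≥ min(p, |A| + |B| - 1) for A, B nonempty in Z/pZ.
|A| = 3, |B| = 3, p = 7.
CD lower bound = min(7, 3 + 3 - 1) = min(7, 5) = 5.
Compute A + B mod 7 directly:
a = 1: 1+1=2, 1+3=4, 1+6=0
a = 4: 4+1=5, 4+3=0, 4+6=3
a = 6: 6+1=0, 6+3=2, 6+6=5
A + B = {0, 2, 3, 4, 5}, so |A + B| = 5.
Verify: 5 ≥ 5? Yes ✓.

CD lower bound = 5, actual |A + B| = 5.


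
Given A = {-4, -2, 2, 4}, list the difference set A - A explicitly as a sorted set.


A - A = {a - a' : a, a' ∈ A}.
Compute a - a' for each ordered pair (a, a'):
a = -4: -4--4=0, -4--2=-2, -4-2=-6, -4-4=-8
a = -2: -2--4=2, -2--2=0, -2-2=-4, -2-4=-6
a = 2: 2--4=6, 2--2=4, 2-2=0, 2-4=-2
a = 4: 4--4=8, 4--2=6, 4-2=2, 4-4=0
Collecting distinct values (and noting 0 appears from a-a):
A - A = {-8, -6, -4, -2, 0, 2, 4, 6, 8}
|A - A| = 9

A - A = {-8, -6, -4, -2, 0, 2, 4, 6, 8}


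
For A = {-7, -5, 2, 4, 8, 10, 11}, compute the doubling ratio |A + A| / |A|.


|A| = 7.
Compute A + A by enumerating all 49 pairs.
A + A = {-14, -12, -10, -5, -3, -1, 1, 3, 4, 5, 6, 8, 10, 12, 13, 14, 15, 16, 18, 19, 20, 21, 22}, so |A + A| = 23.
K = |A + A| / |A| = 23/7 (already in lowest terms) ≈ 3.2857.
Reference: AP of size 7 gives K = 13/7 ≈ 1.8571; a fully generic set of size 7 gives K ≈ 4.0000.

|A| = 7, |A + A| = 23, K = 23/7.


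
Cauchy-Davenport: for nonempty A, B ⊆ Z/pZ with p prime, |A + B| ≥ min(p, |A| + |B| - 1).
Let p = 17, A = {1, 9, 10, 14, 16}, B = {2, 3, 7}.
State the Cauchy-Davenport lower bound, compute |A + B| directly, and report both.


Cauchy-Davenport: |A + B| ≥ min(p, |A| + |B| - 1) for A, B nonempty in Z/pZ.
|A| = 5, |B| = 3, p = 17.
CD lower bound = min(17, 5 + 3 - 1) = min(17, 7) = 7.
Compute A + B mod 17 directly:
a = 1: 1+2=3, 1+3=4, 1+7=8
a = 9: 9+2=11, 9+3=12, 9+7=16
a = 10: 10+2=12, 10+3=13, 10+7=0
a = 14: 14+2=16, 14+3=0, 14+7=4
a = 16: 16+2=1, 16+3=2, 16+7=6
A + B = {0, 1, 2, 3, 4, 6, 8, 11, 12, 13, 16}, so |A + B| = 11.
Verify: 11 ≥ 7? Yes ✓.

CD lower bound = 7, actual |A + B| = 11.


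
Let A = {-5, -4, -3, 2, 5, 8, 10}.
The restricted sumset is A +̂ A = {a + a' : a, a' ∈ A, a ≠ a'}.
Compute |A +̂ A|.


Restricted sumset: A +̂ A = {a + a' : a ∈ A, a' ∈ A, a ≠ a'}.
Equivalently, take A + A and drop any sum 2a that is achievable ONLY as a + a for a ∈ A (i.e. sums representable only with equal summands).
Enumerate pairs (a, a') with a < a' (symmetric, so each unordered pair gives one sum; this covers all a ≠ a'):
  -5 + -4 = -9
  -5 + -3 = -8
  -5 + 2 = -3
  -5 + 5 = 0
  -5 + 8 = 3
  -5 + 10 = 5
  -4 + -3 = -7
  -4 + 2 = -2
  -4 + 5 = 1
  -4 + 8 = 4
  -4 + 10 = 6
  -3 + 2 = -1
  -3 + 5 = 2
  -3 + 8 = 5
  -3 + 10 = 7
  2 + 5 = 7
  2 + 8 = 10
  2 + 10 = 12
  5 + 8 = 13
  5 + 10 = 15
  8 + 10 = 18
Collected distinct sums: {-9, -8, -7, -3, -2, -1, 0, 1, 2, 3, 4, 5, 6, 7, 10, 12, 13, 15, 18}
|A +̂ A| = 19
(Reference bound: |A +̂ A| ≥ 2|A| - 3 for |A| ≥ 2, with |A| = 7 giving ≥ 11.)

|A +̂ A| = 19


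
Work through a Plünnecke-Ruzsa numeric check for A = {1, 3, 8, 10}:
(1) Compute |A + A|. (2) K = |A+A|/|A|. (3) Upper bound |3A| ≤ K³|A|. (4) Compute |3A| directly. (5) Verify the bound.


|A| = 4.
Step 1: Compute A + A by enumerating all 16 pairs.
A + A = {2, 4, 6, 9, 11, 13, 16, 18, 20}, so |A + A| = 9.
Step 2: Doubling constant K = |A + A|/|A| = 9/4 = 9/4 ≈ 2.2500.
Step 3: Plünnecke-Ruzsa gives |3A| ≤ K³·|A| = (2.2500)³ · 4 ≈ 45.5625.
Step 4: Compute 3A = A + A + A directly by enumerating all triples (a,b,c) ∈ A³; |3A| = 16.
Step 5: Check 16 ≤ 45.5625? Yes ✓.

K = 9/4, Plünnecke-Ruzsa bound K³|A| ≈ 45.5625, |3A| = 16, inequality holds.


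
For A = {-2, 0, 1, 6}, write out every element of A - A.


A - A = {a - a' : a, a' ∈ A}.
Compute a - a' for each ordered pair (a, a'):
a = -2: -2--2=0, -2-0=-2, -2-1=-3, -2-6=-8
a = 0: 0--2=2, 0-0=0, 0-1=-1, 0-6=-6
a = 1: 1--2=3, 1-0=1, 1-1=0, 1-6=-5
a = 6: 6--2=8, 6-0=6, 6-1=5, 6-6=0
Collecting distinct values (and noting 0 appears from a-a):
A - A = {-8, -6, -5, -3, -2, -1, 0, 1, 2, 3, 5, 6, 8}
|A - A| = 13

A - A = {-8, -6, -5, -3, -2, -1, 0, 1, 2, 3, 5, 6, 8}


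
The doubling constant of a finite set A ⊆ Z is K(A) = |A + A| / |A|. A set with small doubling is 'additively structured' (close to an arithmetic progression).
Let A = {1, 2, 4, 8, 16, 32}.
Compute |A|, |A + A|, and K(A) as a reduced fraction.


|A| = 6.
Compute A + A by enumerating all 36 pairs.
A + A = {2, 3, 4, 5, 6, 8, 9, 10, 12, 16, 17, 18, 20, 24, 32, 33, 34, 36, 40, 48, 64}, so |A + A| = 21.
K = |A + A| / |A| = 21/6 = 7/2 ≈ 3.5000.
Reference: AP of size 6 gives K = 11/6 ≈ 1.8333; a fully generic set of size 6 gives K ≈ 3.5000.

|A| = 6, |A + A| = 21, K = 21/6 = 7/2.


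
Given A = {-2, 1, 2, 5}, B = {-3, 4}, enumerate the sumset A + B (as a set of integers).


A + B = {a + b : a ∈ A, b ∈ B}.
Enumerate all |A|·|B| = 4·2 = 8 pairs (a, b) and collect distinct sums.
a = -2: -2+-3=-5, -2+4=2
a = 1: 1+-3=-2, 1+4=5
a = 2: 2+-3=-1, 2+4=6
a = 5: 5+-3=2, 5+4=9
Collecting distinct sums: A + B = {-5, -2, -1, 2, 5, 6, 9}
|A + B| = 7

A + B = {-5, -2, -1, 2, 5, 6, 9}


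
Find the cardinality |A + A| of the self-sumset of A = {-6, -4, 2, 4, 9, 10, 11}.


A + A = {a + a' : a, a' ∈ A}; |A| = 7.
General bounds: 2|A| - 1 ≤ |A + A| ≤ |A|(|A|+1)/2, i.e. 13 ≤ |A + A| ≤ 28.
Lower bound 2|A|-1 is attained iff A is an arithmetic progression.
Enumerate sums a + a' for a ≤ a' (symmetric, so this suffices):
a = -6: -6+-6=-12, -6+-4=-10, -6+2=-4, -6+4=-2, -6+9=3, -6+10=4, -6+11=5
a = -4: -4+-4=-8, -4+2=-2, -4+4=0, -4+9=5, -4+10=6, -4+11=7
a = 2: 2+2=4, 2+4=6, 2+9=11, 2+10=12, 2+11=13
a = 4: 4+4=8, 4+9=13, 4+10=14, 4+11=15
a = 9: 9+9=18, 9+10=19, 9+11=20
a = 10: 10+10=20, 10+11=21
a = 11: 11+11=22
Distinct sums: {-12, -10, -8, -4, -2, 0, 3, 4, 5, 6, 7, 8, 11, 12, 13, 14, 15, 18, 19, 20, 21, 22}
|A + A| = 22

|A + A| = 22


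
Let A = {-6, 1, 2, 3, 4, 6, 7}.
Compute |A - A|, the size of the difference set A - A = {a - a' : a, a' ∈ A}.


A - A = {a - a' : a, a' ∈ A}; |A| = 7.
Bounds: 2|A|-1 ≤ |A - A| ≤ |A|² - |A| + 1, i.e. 13 ≤ |A - A| ≤ 43.
Note: 0 ∈ A - A always (from a - a). The set is symmetric: if d ∈ A - A then -d ∈ A - A.
Enumerate nonzero differences d = a - a' with a > a' (then include -d):
Positive differences: {1, 2, 3, 4, 5, 6, 7, 8, 9, 10, 12, 13}
Full difference set: {0} ∪ (positive diffs) ∪ (negative diffs).
|A - A| = 1 + 2·12 = 25 (matches direct enumeration: 25).

|A - A| = 25


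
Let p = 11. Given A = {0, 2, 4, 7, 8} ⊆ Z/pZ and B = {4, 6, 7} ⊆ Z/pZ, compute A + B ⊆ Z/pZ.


Work in Z/11Z: reduce every sum a + b modulo 11.
Enumerate all 15 pairs:
a = 0: 0+4=4, 0+6=6, 0+7=7
a = 2: 2+4=6, 2+6=8, 2+7=9
a = 4: 4+4=8, 4+6=10, 4+7=0
a = 7: 7+4=0, 7+6=2, 7+7=3
a = 8: 8+4=1, 8+6=3, 8+7=4
Distinct residues collected: {0, 1, 2, 3, 4, 6, 7, 8, 9, 10}
|A + B| = 10 (out of 11 total residues).

A + B = {0, 1, 2, 3, 4, 6, 7, 8, 9, 10}


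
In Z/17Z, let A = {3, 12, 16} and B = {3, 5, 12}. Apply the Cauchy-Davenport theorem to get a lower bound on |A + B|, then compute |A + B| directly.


Cauchy-Davenport: |A + B| ≥ min(p, |A| + |B| - 1) for A, B nonempty in Z/pZ.
|A| = 3, |B| = 3, p = 17.
CD lower bound = min(17, 3 + 3 - 1) = min(17, 5) = 5.
Compute A + B mod 17 directly:
a = 3: 3+3=6, 3+5=8, 3+12=15
a = 12: 12+3=15, 12+5=0, 12+12=7
a = 16: 16+3=2, 16+5=4, 16+12=11
A + B = {0, 2, 4, 6, 7, 8, 11, 15}, so |A + B| = 8.
Verify: 8 ≥ 5? Yes ✓.

CD lower bound = 5, actual |A + B| = 8.


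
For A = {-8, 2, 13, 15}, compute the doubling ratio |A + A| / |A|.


|A| = 4.
Compute A + A by enumerating all 16 pairs.
A + A = {-16, -6, 4, 5, 7, 15, 17, 26, 28, 30}, so |A + A| = 10.
K = |A + A| / |A| = 10/4 = 5/2 ≈ 2.5000.
Reference: AP of size 4 gives K = 7/4 ≈ 1.7500; a fully generic set of size 4 gives K ≈ 2.5000.

|A| = 4, |A + A| = 10, K = 10/4 = 5/2.


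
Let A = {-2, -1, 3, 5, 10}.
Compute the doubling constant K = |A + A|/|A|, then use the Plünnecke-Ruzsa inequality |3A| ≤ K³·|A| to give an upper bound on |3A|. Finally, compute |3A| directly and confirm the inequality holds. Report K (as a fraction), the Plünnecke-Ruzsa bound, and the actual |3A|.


|A| = 5.
Step 1: Compute A + A by enumerating all 25 pairs.
A + A = {-4, -3, -2, 1, 2, 3, 4, 6, 8, 9, 10, 13, 15, 20}, so |A + A| = 14.
Step 2: Doubling constant K = |A + A|/|A| = 14/5 = 14/5 ≈ 2.8000.
Step 3: Plünnecke-Ruzsa gives |3A| ≤ K³·|A| = (2.8000)³ · 5 ≈ 109.7600.
Step 4: Compute 3A = A + A + A directly by enumerating all triples (a,b,c) ∈ A³; |3A| = 27.
Step 5: Check 27 ≤ 109.7600? Yes ✓.

K = 14/5, Plünnecke-Ruzsa bound K³|A| ≈ 109.7600, |3A| = 27, inequality holds.


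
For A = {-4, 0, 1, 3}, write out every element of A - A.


A - A = {a - a' : a, a' ∈ A}.
Compute a - a' for each ordered pair (a, a'):
a = -4: -4--4=0, -4-0=-4, -4-1=-5, -4-3=-7
a = 0: 0--4=4, 0-0=0, 0-1=-1, 0-3=-3
a = 1: 1--4=5, 1-0=1, 1-1=0, 1-3=-2
a = 3: 3--4=7, 3-0=3, 3-1=2, 3-3=0
Collecting distinct values (and noting 0 appears from a-a):
A - A = {-7, -5, -4, -3, -2, -1, 0, 1, 2, 3, 4, 5, 7}
|A - A| = 13

A - A = {-7, -5, -4, -3, -2, -1, 0, 1, 2, 3, 4, 5, 7}


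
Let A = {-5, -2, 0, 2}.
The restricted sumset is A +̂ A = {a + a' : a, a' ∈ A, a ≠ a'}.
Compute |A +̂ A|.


Restricted sumset: A +̂ A = {a + a' : a ∈ A, a' ∈ A, a ≠ a'}.
Equivalently, take A + A and drop any sum 2a that is achievable ONLY as a + a for a ∈ A (i.e. sums representable only with equal summands).
Enumerate pairs (a, a') with a < a' (symmetric, so each unordered pair gives one sum; this covers all a ≠ a'):
  -5 + -2 = -7
  -5 + 0 = -5
  -5 + 2 = -3
  -2 + 0 = -2
  -2 + 2 = 0
  0 + 2 = 2
Collected distinct sums: {-7, -5, -3, -2, 0, 2}
|A +̂ A| = 6
(Reference bound: |A +̂ A| ≥ 2|A| - 3 for |A| ≥ 2, with |A| = 4 giving ≥ 5.)

|A +̂ A| = 6


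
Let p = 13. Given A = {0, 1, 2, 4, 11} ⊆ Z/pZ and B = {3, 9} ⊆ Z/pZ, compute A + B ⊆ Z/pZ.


Work in Z/13Z: reduce every sum a + b modulo 13.
Enumerate all 10 pairs:
a = 0: 0+3=3, 0+9=9
a = 1: 1+3=4, 1+9=10
a = 2: 2+3=5, 2+9=11
a = 4: 4+3=7, 4+9=0
a = 11: 11+3=1, 11+9=7
Distinct residues collected: {0, 1, 3, 4, 5, 7, 9, 10, 11}
|A + B| = 9 (out of 13 total residues).

A + B = {0, 1, 3, 4, 5, 7, 9, 10, 11}


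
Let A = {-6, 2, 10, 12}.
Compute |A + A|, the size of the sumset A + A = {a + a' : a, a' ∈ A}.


A + A = {a + a' : a, a' ∈ A}; |A| = 4.
General bounds: 2|A| - 1 ≤ |A + A| ≤ |A|(|A|+1)/2, i.e. 7 ≤ |A + A| ≤ 10.
Lower bound 2|A|-1 is attained iff A is an arithmetic progression.
Enumerate sums a + a' for a ≤ a' (symmetric, so this suffices):
a = -6: -6+-6=-12, -6+2=-4, -6+10=4, -6+12=6
a = 2: 2+2=4, 2+10=12, 2+12=14
a = 10: 10+10=20, 10+12=22
a = 12: 12+12=24
Distinct sums: {-12, -4, 4, 6, 12, 14, 20, 22, 24}
|A + A| = 9

|A + A| = 9


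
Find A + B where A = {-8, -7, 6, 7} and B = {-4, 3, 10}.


A + B = {a + b : a ∈ A, b ∈ B}.
Enumerate all |A|·|B| = 4·3 = 12 pairs (a, b) and collect distinct sums.
a = -8: -8+-4=-12, -8+3=-5, -8+10=2
a = -7: -7+-4=-11, -7+3=-4, -7+10=3
a = 6: 6+-4=2, 6+3=9, 6+10=16
a = 7: 7+-4=3, 7+3=10, 7+10=17
Collecting distinct sums: A + B = {-12, -11, -5, -4, 2, 3, 9, 10, 16, 17}
|A + B| = 10

A + B = {-12, -11, -5, -4, 2, 3, 9, 10, 16, 17}


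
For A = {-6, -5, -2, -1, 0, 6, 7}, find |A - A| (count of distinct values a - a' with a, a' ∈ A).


A - A = {a - a' : a, a' ∈ A}; |A| = 7.
Bounds: 2|A|-1 ≤ |A - A| ≤ |A|² - |A| + 1, i.e. 13 ≤ |A - A| ≤ 43.
Note: 0 ∈ A - A always (from a - a). The set is symmetric: if d ∈ A - A then -d ∈ A - A.
Enumerate nonzero differences d = a - a' with a > a' (then include -d):
Positive differences: {1, 2, 3, 4, 5, 6, 7, 8, 9, 11, 12, 13}
Full difference set: {0} ∪ (positive diffs) ∪ (negative diffs).
|A - A| = 1 + 2·12 = 25 (matches direct enumeration: 25).

|A - A| = 25


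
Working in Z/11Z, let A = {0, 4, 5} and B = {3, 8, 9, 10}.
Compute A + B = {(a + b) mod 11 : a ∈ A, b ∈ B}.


Work in Z/11Z: reduce every sum a + b modulo 11.
Enumerate all 12 pairs:
a = 0: 0+3=3, 0+8=8, 0+9=9, 0+10=10
a = 4: 4+3=7, 4+8=1, 4+9=2, 4+10=3
a = 5: 5+3=8, 5+8=2, 5+9=3, 5+10=4
Distinct residues collected: {1, 2, 3, 4, 7, 8, 9, 10}
|A + B| = 8 (out of 11 total residues).

A + B = {1, 2, 3, 4, 7, 8, 9, 10}


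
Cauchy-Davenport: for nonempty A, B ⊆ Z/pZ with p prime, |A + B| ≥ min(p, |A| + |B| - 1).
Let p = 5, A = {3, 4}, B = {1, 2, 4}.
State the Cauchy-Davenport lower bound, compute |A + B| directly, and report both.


Cauchy-Davenport: |A + B| ≥ min(p, |A| + |B| - 1) for A, B nonempty in Z/pZ.
|A| = 2, |B| = 3, p = 5.
CD lower bound = min(5, 2 + 3 - 1) = min(5, 4) = 4.
Compute A + B mod 5 directly:
a = 3: 3+1=4, 3+2=0, 3+4=2
a = 4: 4+1=0, 4+2=1, 4+4=3
A + B = {0, 1, 2, 3, 4}, so |A + B| = 5.
Verify: 5 ≥ 4? Yes ✓.

CD lower bound = 4, actual |A + B| = 5.


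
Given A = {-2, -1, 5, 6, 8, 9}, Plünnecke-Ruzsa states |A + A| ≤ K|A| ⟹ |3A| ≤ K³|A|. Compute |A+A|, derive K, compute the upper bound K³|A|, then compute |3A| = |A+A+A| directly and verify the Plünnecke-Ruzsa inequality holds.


|A| = 6.
Step 1: Compute A + A by enumerating all 36 pairs.
A + A = {-4, -3, -2, 3, 4, 5, 6, 7, 8, 10, 11, 12, 13, 14, 15, 16, 17, 18}, so |A + A| = 18.
Step 2: Doubling constant K = |A + A|/|A| = 18/6 = 18/6 ≈ 3.0000.
Step 3: Plünnecke-Ruzsa gives |3A| ≤ K³·|A| = (3.0000)³ · 6 ≈ 162.0000.
Step 4: Compute 3A = A + A + A directly by enumerating all triples (a,b,c) ∈ A³; |3A| = 31.
Step 5: Check 31 ≤ 162.0000? Yes ✓.

K = 18/6, Plünnecke-Ruzsa bound K³|A| ≈ 162.0000, |3A| = 31, inequality holds.


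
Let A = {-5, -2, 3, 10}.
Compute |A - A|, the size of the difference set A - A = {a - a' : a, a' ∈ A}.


A - A = {a - a' : a, a' ∈ A}; |A| = 4.
Bounds: 2|A|-1 ≤ |A - A| ≤ |A|² - |A| + 1, i.e. 7 ≤ |A - A| ≤ 13.
Note: 0 ∈ A - A always (from a - a). The set is symmetric: if d ∈ A - A then -d ∈ A - A.
Enumerate nonzero differences d = a - a' with a > a' (then include -d):
Positive differences: {3, 5, 7, 8, 12, 15}
Full difference set: {0} ∪ (positive diffs) ∪ (negative diffs).
|A - A| = 1 + 2·6 = 13 (matches direct enumeration: 13).

|A - A| = 13


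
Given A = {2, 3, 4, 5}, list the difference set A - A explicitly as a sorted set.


A - A = {a - a' : a, a' ∈ A}.
Compute a - a' for each ordered pair (a, a'):
a = 2: 2-2=0, 2-3=-1, 2-4=-2, 2-5=-3
a = 3: 3-2=1, 3-3=0, 3-4=-1, 3-5=-2
a = 4: 4-2=2, 4-3=1, 4-4=0, 4-5=-1
a = 5: 5-2=3, 5-3=2, 5-4=1, 5-5=0
Collecting distinct values (and noting 0 appears from a-a):
A - A = {-3, -2, -1, 0, 1, 2, 3}
|A - A| = 7

A - A = {-3, -2, -1, 0, 1, 2, 3}


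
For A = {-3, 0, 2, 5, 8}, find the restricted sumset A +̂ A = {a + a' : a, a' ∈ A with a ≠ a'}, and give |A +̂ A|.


Restricted sumset: A +̂ A = {a + a' : a ∈ A, a' ∈ A, a ≠ a'}.
Equivalently, take A + A and drop any sum 2a that is achievable ONLY as a + a for a ∈ A (i.e. sums representable only with equal summands).
Enumerate pairs (a, a') with a < a' (symmetric, so each unordered pair gives one sum; this covers all a ≠ a'):
  -3 + 0 = -3
  -3 + 2 = -1
  -3 + 5 = 2
  -3 + 8 = 5
  0 + 2 = 2
  0 + 5 = 5
  0 + 8 = 8
  2 + 5 = 7
  2 + 8 = 10
  5 + 8 = 13
Collected distinct sums: {-3, -1, 2, 5, 7, 8, 10, 13}
|A +̂ A| = 8
(Reference bound: |A +̂ A| ≥ 2|A| - 3 for |A| ≥ 2, with |A| = 5 giving ≥ 7.)

|A +̂ A| = 8


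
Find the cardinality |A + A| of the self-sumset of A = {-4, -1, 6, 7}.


A + A = {a + a' : a, a' ∈ A}; |A| = 4.
General bounds: 2|A| - 1 ≤ |A + A| ≤ |A|(|A|+1)/2, i.e. 7 ≤ |A + A| ≤ 10.
Lower bound 2|A|-1 is attained iff A is an arithmetic progression.
Enumerate sums a + a' for a ≤ a' (symmetric, so this suffices):
a = -4: -4+-4=-8, -4+-1=-5, -4+6=2, -4+7=3
a = -1: -1+-1=-2, -1+6=5, -1+7=6
a = 6: 6+6=12, 6+7=13
a = 7: 7+7=14
Distinct sums: {-8, -5, -2, 2, 3, 5, 6, 12, 13, 14}
|A + A| = 10

|A + A| = 10


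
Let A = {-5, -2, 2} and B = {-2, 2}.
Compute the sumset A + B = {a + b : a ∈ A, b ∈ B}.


A + B = {a + b : a ∈ A, b ∈ B}.
Enumerate all |A|·|B| = 3·2 = 6 pairs (a, b) and collect distinct sums.
a = -5: -5+-2=-7, -5+2=-3
a = -2: -2+-2=-4, -2+2=0
a = 2: 2+-2=0, 2+2=4
Collecting distinct sums: A + B = {-7, -4, -3, 0, 4}
|A + B| = 5

A + B = {-7, -4, -3, 0, 4}


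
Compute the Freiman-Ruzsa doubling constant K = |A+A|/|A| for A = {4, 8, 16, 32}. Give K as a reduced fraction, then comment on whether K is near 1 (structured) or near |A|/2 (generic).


|A| = 4.
Compute A + A by enumerating all 16 pairs.
A + A = {8, 12, 16, 20, 24, 32, 36, 40, 48, 64}, so |A + A| = 10.
K = |A + A| / |A| = 10/4 = 5/2 ≈ 2.5000.
Reference: AP of size 4 gives K = 7/4 ≈ 1.7500; a fully generic set of size 4 gives K ≈ 2.5000.

|A| = 4, |A + A| = 10, K = 10/4 = 5/2.


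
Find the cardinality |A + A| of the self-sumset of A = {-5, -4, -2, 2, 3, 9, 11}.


A + A = {a + a' : a, a' ∈ A}; |A| = 7.
General bounds: 2|A| - 1 ≤ |A + A| ≤ |A|(|A|+1)/2, i.e. 13 ≤ |A + A| ≤ 28.
Lower bound 2|A|-1 is attained iff A is an arithmetic progression.
Enumerate sums a + a' for a ≤ a' (symmetric, so this suffices):
a = -5: -5+-5=-10, -5+-4=-9, -5+-2=-7, -5+2=-3, -5+3=-2, -5+9=4, -5+11=6
a = -4: -4+-4=-8, -4+-2=-6, -4+2=-2, -4+3=-1, -4+9=5, -4+11=7
a = -2: -2+-2=-4, -2+2=0, -2+3=1, -2+9=7, -2+11=9
a = 2: 2+2=4, 2+3=5, 2+9=11, 2+11=13
a = 3: 3+3=6, 3+9=12, 3+11=14
a = 9: 9+9=18, 9+11=20
a = 11: 11+11=22
Distinct sums: {-10, -9, -8, -7, -6, -4, -3, -2, -1, 0, 1, 4, 5, 6, 7, 9, 11, 12, 13, 14, 18, 20, 22}
|A + A| = 23

|A + A| = 23


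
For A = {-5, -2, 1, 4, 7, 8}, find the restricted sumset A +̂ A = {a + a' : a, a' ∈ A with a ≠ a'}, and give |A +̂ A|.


Restricted sumset: A +̂ A = {a + a' : a ∈ A, a' ∈ A, a ≠ a'}.
Equivalently, take A + A and drop any sum 2a that is achievable ONLY as a + a for a ∈ A (i.e. sums representable only with equal summands).
Enumerate pairs (a, a') with a < a' (symmetric, so each unordered pair gives one sum; this covers all a ≠ a'):
  -5 + -2 = -7
  -5 + 1 = -4
  -5 + 4 = -1
  -5 + 7 = 2
  -5 + 8 = 3
  -2 + 1 = -1
  -2 + 4 = 2
  -2 + 7 = 5
  -2 + 8 = 6
  1 + 4 = 5
  1 + 7 = 8
  1 + 8 = 9
  4 + 7 = 11
  4 + 8 = 12
  7 + 8 = 15
Collected distinct sums: {-7, -4, -1, 2, 3, 5, 6, 8, 9, 11, 12, 15}
|A +̂ A| = 12
(Reference bound: |A +̂ A| ≥ 2|A| - 3 for |A| ≥ 2, with |A| = 6 giving ≥ 9.)

|A +̂ A| = 12


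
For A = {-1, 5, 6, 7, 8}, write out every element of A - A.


A - A = {a - a' : a, a' ∈ A}.
Compute a - a' for each ordered pair (a, a'):
a = -1: -1--1=0, -1-5=-6, -1-6=-7, -1-7=-8, -1-8=-9
a = 5: 5--1=6, 5-5=0, 5-6=-1, 5-7=-2, 5-8=-3
a = 6: 6--1=7, 6-5=1, 6-6=0, 6-7=-1, 6-8=-2
a = 7: 7--1=8, 7-5=2, 7-6=1, 7-7=0, 7-8=-1
a = 8: 8--1=9, 8-5=3, 8-6=2, 8-7=1, 8-8=0
Collecting distinct values (and noting 0 appears from a-a):
A - A = {-9, -8, -7, -6, -3, -2, -1, 0, 1, 2, 3, 6, 7, 8, 9}
|A - A| = 15

A - A = {-9, -8, -7, -6, -3, -2, -1, 0, 1, 2, 3, 6, 7, 8, 9}


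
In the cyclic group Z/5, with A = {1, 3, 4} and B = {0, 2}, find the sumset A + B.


Work in Z/5Z: reduce every sum a + b modulo 5.
Enumerate all 6 pairs:
a = 1: 1+0=1, 1+2=3
a = 3: 3+0=3, 3+2=0
a = 4: 4+0=4, 4+2=1
Distinct residues collected: {0, 1, 3, 4}
|A + B| = 4 (out of 5 total residues).

A + B = {0, 1, 3, 4}


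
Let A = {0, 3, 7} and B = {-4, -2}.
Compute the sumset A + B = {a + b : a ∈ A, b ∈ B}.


A + B = {a + b : a ∈ A, b ∈ B}.
Enumerate all |A|·|B| = 3·2 = 6 pairs (a, b) and collect distinct sums.
a = 0: 0+-4=-4, 0+-2=-2
a = 3: 3+-4=-1, 3+-2=1
a = 7: 7+-4=3, 7+-2=5
Collecting distinct sums: A + B = {-4, -2, -1, 1, 3, 5}
|A + B| = 6

A + B = {-4, -2, -1, 1, 3, 5}


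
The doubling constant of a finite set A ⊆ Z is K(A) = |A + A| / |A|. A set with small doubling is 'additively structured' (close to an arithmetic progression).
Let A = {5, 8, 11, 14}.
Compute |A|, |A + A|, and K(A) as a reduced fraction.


|A| = 4.
Compute A + A by enumerating all 16 pairs.
A + A = {10, 13, 16, 19, 22, 25, 28}, so |A + A| = 7.
K = |A + A| / |A| = 7/4 (already in lowest terms) ≈ 1.7500.
Reference: AP of size 4 gives K = 7/4 ≈ 1.7500; a fully generic set of size 4 gives K ≈ 2.5000.

|A| = 4, |A + A| = 7, K = 7/4.


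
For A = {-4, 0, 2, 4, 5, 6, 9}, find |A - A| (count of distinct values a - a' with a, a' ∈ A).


A - A = {a - a' : a, a' ∈ A}; |A| = 7.
Bounds: 2|A|-1 ≤ |A - A| ≤ |A|² - |A| + 1, i.e. 13 ≤ |A - A| ≤ 43.
Note: 0 ∈ A - A always (from a - a). The set is symmetric: if d ∈ A - A then -d ∈ A - A.
Enumerate nonzero differences d = a - a' with a > a' (then include -d):
Positive differences: {1, 2, 3, 4, 5, 6, 7, 8, 9, 10, 13}
Full difference set: {0} ∪ (positive diffs) ∪ (negative diffs).
|A - A| = 1 + 2·11 = 23 (matches direct enumeration: 23).

|A - A| = 23


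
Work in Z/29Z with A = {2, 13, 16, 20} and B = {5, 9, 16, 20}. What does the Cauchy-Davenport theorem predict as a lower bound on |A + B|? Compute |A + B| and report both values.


Cauchy-Davenport: |A + B| ≥ min(p, |A| + |B| - 1) for A, B nonempty in Z/pZ.
|A| = 4, |B| = 4, p = 29.
CD lower bound = min(29, 4 + 4 - 1) = min(29, 7) = 7.
Compute A + B mod 29 directly:
a = 2: 2+5=7, 2+9=11, 2+16=18, 2+20=22
a = 13: 13+5=18, 13+9=22, 13+16=0, 13+20=4
a = 16: 16+5=21, 16+9=25, 16+16=3, 16+20=7
a = 20: 20+5=25, 20+9=0, 20+16=7, 20+20=11
A + B = {0, 3, 4, 7, 11, 18, 21, 22, 25}, so |A + B| = 9.
Verify: 9 ≥ 7? Yes ✓.

CD lower bound = 7, actual |A + B| = 9.


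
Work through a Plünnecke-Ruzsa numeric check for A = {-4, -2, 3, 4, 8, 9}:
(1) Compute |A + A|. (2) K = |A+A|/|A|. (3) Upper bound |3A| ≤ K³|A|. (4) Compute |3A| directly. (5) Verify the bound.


|A| = 6.
Step 1: Compute A + A by enumerating all 36 pairs.
A + A = {-8, -6, -4, -1, 0, 1, 2, 4, 5, 6, 7, 8, 11, 12, 13, 16, 17, 18}, so |A + A| = 18.
Step 2: Doubling constant K = |A + A|/|A| = 18/6 = 18/6 ≈ 3.0000.
Step 3: Plünnecke-Ruzsa gives |3A| ≤ K³·|A| = (3.0000)³ · 6 ≈ 162.0000.
Step 4: Compute 3A = A + A + A directly by enumerating all triples (a,b,c) ∈ A³; |3A| = 35.
Step 5: Check 35 ≤ 162.0000? Yes ✓.

K = 18/6, Plünnecke-Ruzsa bound K³|A| ≈ 162.0000, |3A| = 35, inequality holds.


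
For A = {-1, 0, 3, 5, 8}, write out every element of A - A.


A - A = {a - a' : a, a' ∈ A}.
Compute a - a' for each ordered pair (a, a'):
a = -1: -1--1=0, -1-0=-1, -1-3=-4, -1-5=-6, -1-8=-9
a = 0: 0--1=1, 0-0=0, 0-3=-3, 0-5=-5, 0-8=-8
a = 3: 3--1=4, 3-0=3, 3-3=0, 3-5=-2, 3-8=-5
a = 5: 5--1=6, 5-0=5, 5-3=2, 5-5=0, 5-8=-3
a = 8: 8--1=9, 8-0=8, 8-3=5, 8-5=3, 8-8=0
Collecting distinct values (and noting 0 appears from a-a):
A - A = {-9, -8, -6, -5, -4, -3, -2, -1, 0, 1, 2, 3, 4, 5, 6, 8, 9}
|A - A| = 17

A - A = {-9, -8, -6, -5, -4, -3, -2, -1, 0, 1, 2, 3, 4, 5, 6, 8, 9}


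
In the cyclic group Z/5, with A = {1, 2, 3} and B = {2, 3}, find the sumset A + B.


Work in Z/5Z: reduce every sum a + b modulo 5.
Enumerate all 6 pairs:
a = 1: 1+2=3, 1+3=4
a = 2: 2+2=4, 2+3=0
a = 3: 3+2=0, 3+3=1
Distinct residues collected: {0, 1, 3, 4}
|A + B| = 4 (out of 5 total residues).

A + B = {0, 1, 3, 4}


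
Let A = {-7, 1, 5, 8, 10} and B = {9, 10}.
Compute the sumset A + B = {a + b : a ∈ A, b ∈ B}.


A + B = {a + b : a ∈ A, b ∈ B}.
Enumerate all |A|·|B| = 5·2 = 10 pairs (a, b) and collect distinct sums.
a = -7: -7+9=2, -7+10=3
a = 1: 1+9=10, 1+10=11
a = 5: 5+9=14, 5+10=15
a = 8: 8+9=17, 8+10=18
a = 10: 10+9=19, 10+10=20
Collecting distinct sums: A + B = {2, 3, 10, 11, 14, 15, 17, 18, 19, 20}
|A + B| = 10

A + B = {2, 3, 10, 11, 14, 15, 17, 18, 19, 20}


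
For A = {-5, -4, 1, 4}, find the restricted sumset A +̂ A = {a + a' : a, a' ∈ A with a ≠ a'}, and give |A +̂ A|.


Restricted sumset: A +̂ A = {a + a' : a ∈ A, a' ∈ A, a ≠ a'}.
Equivalently, take A + A and drop any sum 2a that is achievable ONLY as a + a for a ∈ A (i.e. sums representable only with equal summands).
Enumerate pairs (a, a') with a < a' (symmetric, so each unordered pair gives one sum; this covers all a ≠ a'):
  -5 + -4 = -9
  -5 + 1 = -4
  -5 + 4 = -1
  -4 + 1 = -3
  -4 + 4 = 0
  1 + 4 = 5
Collected distinct sums: {-9, -4, -3, -1, 0, 5}
|A +̂ A| = 6
(Reference bound: |A +̂ A| ≥ 2|A| - 3 for |A| ≥ 2, with |A| = 4 giving ≥ 5.)

|A +̂ A| = 6


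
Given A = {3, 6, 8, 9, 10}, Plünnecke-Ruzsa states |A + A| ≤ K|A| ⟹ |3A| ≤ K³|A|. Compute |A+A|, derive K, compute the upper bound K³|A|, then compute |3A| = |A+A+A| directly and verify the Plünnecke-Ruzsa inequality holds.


|A| = 5.
Step 1: Compute A + A by enumerating all 25 pairs.
A + A = {6, 9, 11, 12, 13, 14, 15, 16, 17, 18, 19, 20}, so |A + A| = 12.
Step 2: Doubling constant K = |A + A|/|A| = 12/5 = 12/5 ≈ 2.4000.
Step 3: Plünnecke-Ruzsa gives |3A| ≤ K³·|A| = (2.4000)³ · 5 ≈ 69.1200.
Step 4: Compute 3A = A + A + A directly by enumerating all triples (a,b,c) ∈ A³; |3A| = 19.
Step 5: Check 19 ≤ 69.1200? Yes ✓.

K = 12/5, Plünnecke-Ruzsa bound K³|A| ≈ 69.1200, |3A| = 19, inequality holds.


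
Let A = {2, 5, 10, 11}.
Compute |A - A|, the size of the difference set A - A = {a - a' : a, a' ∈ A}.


A - A = {a - a' : a, a' ∈ A}; |A| = 4.
Bounds: 2|A|-1 ≤ |A - A| ≤ |A|² - |A| + 1, i.e. 7 ≤ |A - A| ≤ 13.
Note: 0 ∈ A - A always (from a - a). The set is symmetric: if d ∈ A - A then -d ∈ A - A.
Enumerate nonzero differences d = a - a' with a > a' (then include -d):
Positive differences: {1, 3, 5, 6, 8, 9}
Full difference set: {0} ∪ (positive diffs) ∪ (negative diffs).
|A - A| = 1 + 2·6 = 13 (matches direct enumeration: 13).

|A - A| = 13


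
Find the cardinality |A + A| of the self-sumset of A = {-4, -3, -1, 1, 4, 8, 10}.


A + A = {a + a' : a, a' ∈ A}; |A| = 7.
General bounds: 2|A| - 1 ≤ |A + A| ≤ |A|(|A|+1)/2, i.e. 13 ≤ |A + A| ≤ 28.
Lower bound 2|A|-1 is attained iff A is an arithmetic progression.
Enumerate sums a + a' for a ≤ a' (symmetric, so this suffices):
a = -4: -4+-4=-8, -4+-3=-7, -4+-1=-5, -4+1=-3, -4+4=0, -4+8=4, -4+10=6
a = -3: -3+-3=-6, -3+-1=-4, -3+1=-2, -3+4=1, -3+8=5, -3+10=7
a = -1: -1+-1=-2, -1+1=0, -1+4=3, -1+8=7, -1+10=9
a = 1: 1+1=2, 1+4=5, 1+8=9, 1+10=11
a = 4: 4+4=8, 4+8=12, 4+10=14
a = 8: 8+8=16, 8+10=18
a = 10: 10+10=20
Distinct sums: {-8, -7, -6, -5, -4, -3, -2, 0, 1, 2, 3, 4, 5, 6, 7, 8, 9, 11, 12, 14, 16, 18, 20}
|A + A| = 23

|A + A| = 23


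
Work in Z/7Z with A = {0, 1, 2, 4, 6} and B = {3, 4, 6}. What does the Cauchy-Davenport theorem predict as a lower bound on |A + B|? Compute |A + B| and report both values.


Cauchy-Davenport: |A + B| ≥ min(p, |A| + |B| - 1) for A, B nonempty in Z/pZ.
|A| = 5, |B| = 3, p = 7.
CD lower bound = min(7, 5 + 3 - 1) = min(7, 7) = 7.
Compute A + B mod 7 directly:
a = 0: 0+3=3, 0+4=4, 0+6=6
a = 1: 1+3=4, 1+4=5, 1+6=0
a = 2: 2+3=5, 2+4=6, 2+6=1
a = 4: 4+3=0, 4+4=1, 4+6=3
a = 6: 6+3=2, 6+4=3, 6+6=5
A + B = {0, 1, 2, 3, 4, 5, 6}, so |A + B| = 7.
Verify: 7 ≥ 7? Yes ✓.

CD lower bound = 7, actual |A + B| = 7.


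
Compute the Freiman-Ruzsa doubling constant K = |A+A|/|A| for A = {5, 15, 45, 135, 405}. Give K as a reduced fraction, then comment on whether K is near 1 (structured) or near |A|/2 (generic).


|A| = 5.
Compute A + A by enumerating all 25 pairs.
A + A = {10, 20, 30, 50, 60, 90, 140, 150, 180, 270, 410, 420, 450, 540, 810}, so |A + A| = 15.
K = |A + A| / |A| = 15/5 = 3/1 ≈ 3.0000.
Reference: AP of size 5 gives K = 9/5 ≈ 1.8000; a fully generic set of size 5 gives K ≈ 3.0000.

|A| = 5, |A + A| = 15, K = 15/5 = 3/1.


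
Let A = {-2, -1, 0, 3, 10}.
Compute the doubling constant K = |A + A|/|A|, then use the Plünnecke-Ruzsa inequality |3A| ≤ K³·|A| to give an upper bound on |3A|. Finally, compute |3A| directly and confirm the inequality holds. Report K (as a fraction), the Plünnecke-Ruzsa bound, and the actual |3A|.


|A| = 5.
Step 1: Compute A + A by enumerating all 25 pairs.
A + A = {-4, -3, -2, -1, 0, 1, 2, 3, 6, 8, 9, 10, 13, 20}, so |A + A| = 14.
Step 2: Doubling constant K = |A + A|/|A| = 14/5 = 14/5 ≈ 2.8000.
Step 3: Plünnecke-Ruzsa gives |3A| ≤ K³·|A| = (2.8000)³ · 5 ≈ 109.7600.
Step 4: Compute 3A = A + A + A directly by enumerating all triples (a,b,c) ∈ A³; |3A| = 26.
Step 5: Check 26 ≤ 109.7600? Yes ✓.

K = 14/5, Plünnecke-Ruzsa bound K³|A| ≈ 109.7600, |3A| = 26, inequality holds.


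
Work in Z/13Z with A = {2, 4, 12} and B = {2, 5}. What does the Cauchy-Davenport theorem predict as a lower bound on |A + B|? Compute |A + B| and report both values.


Cauchy-Davenport: |A + B| ≥ min(p, |A| + |B| - 1) for A, B nonempty in Z/pZ.
|A| = 3, |B| = 2, p = 13.
CD lower bound = min(13, 3 + 2 - 1) = min(13, 4) = 4.
Compute A + B mod 13 directly:
a = 2: 2+2=4, 2+5=7
a = 4: 4+2=6, 4+5=9
a = 12: 12+2=1, 12+5=4
A + B = {1, 4, 6, 7, 9}, so |A + B| = 5.
Verify: 5 ≥ 4? Yes ✓.

CD lower bound = 4, actual |A + B| = 5.


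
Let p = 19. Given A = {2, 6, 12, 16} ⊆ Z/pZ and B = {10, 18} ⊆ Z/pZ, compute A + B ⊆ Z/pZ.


Work in Z/19Z: reduce every sum a + b modulo 19.
Enumerate all 8 pairs:
a = 2: 2+10=12, 2+18=1
a = 6: 6+10=16, 6+18=5
a = 12: 12+10=3, 12+18=11
a = 16: 16+10=7, 16+18=15
Distinct residues collected: {1, 3, 5, 7, 11, 12, 15, 16}
|A + B| = 8 (out of 19 total residues).

A + B = {1, 3, 5, 7, 11, 12, 15, 16}


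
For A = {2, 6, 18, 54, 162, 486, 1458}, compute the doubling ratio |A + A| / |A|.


|A| = 7.
Compute A + A by enumerating all 49 pairs.
A + A = {4, 8, 12, 20, 24, 36, 56, 60, 72, 108, 164, 168, 180, 216, 324, 488, 492, 504, 540, 648, 972, 1460, 1464, 1476, 1512, 1620, 1944, 2916}, so |A + A| = 28.
K = |A + A| / |A| = 28/7 = 4/1 ≈ 4.0000.
Reference: AP of size 7 gives K = 13/7 ≈ 1.8571; a fully generic set of size 7 gives K ≈ 4.0000.

|A| = 7, |A + A| = 28, K = 28/7 = 4/1.


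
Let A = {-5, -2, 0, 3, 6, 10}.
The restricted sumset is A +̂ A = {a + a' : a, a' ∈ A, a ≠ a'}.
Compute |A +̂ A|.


Restricted sumset: A +̂ A = {a + a' : a ∈ A, a' ∈ A, a ≠ a'}.
Equivalently, take A + A and drop any sum 2a that is achievable ONLY as a + a for a ∈ A (i.e. sums representable only with equal summands).
Enumerate pairs (a, a') with a < a' (symmetric, so each unordered pair gives one sum; this covers all a ≠ a'):
  -5 + -2 = -7
  -5 + 0 = -5
  -5 + 3 = -2
  -5 + 6 = 1
  -5 + 10 = 5
  -2 + 0 = -2
  -2 + 3 = 1
  -2 + 6 = 4
  -2 + 10 = 8
  0 + 3 = 3
  0 + 6 = 6
  0 + 10 = 10
  3 + 6 = 9
  3 + 10 = 13
  6 + 10 = 16
Collected distinct sums: {-7, -5, -2, 1, 3, 4, 5, 6, 8, 9, 10, 13, 16}
|A +̂ A| = 13
(Reference bound: |A +̂ A| ≥ 2|A| - 3 for |A| ≥ 2, with |A| = 6 giving ≥ 9.)

|A +̂ A| = 13


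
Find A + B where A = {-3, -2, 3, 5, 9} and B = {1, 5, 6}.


A + B = {a + b : a ∈ A, b ∈ B}.
Enumerate all |A|·|B| = 5·3 = 15 pairs (a, b) and collect distinct sums.
a = -3: -3+1=-2, -3+5=2, -3+6=3
a = -2: -2+1=-1, -2+5=3, -2+6=4
a = 3: 3+1=4, 3+5=8, 3+6=9
a = 5: 5+1=6, 5+5=10, 5+6=11
a = 9: 9+1=10, 9+5=14, 9+6=15
Collecting distinct sums: A + B = {-2, -1, 2, 3, 4, 6, 8, 9, 10, 11, 14, 15}
|A + B| = 12

A + B = {-2, -1, 2, 3, 4, 6, 8, 9, 10, 11, 14, 15}


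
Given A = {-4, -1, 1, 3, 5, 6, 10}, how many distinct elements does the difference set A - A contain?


A - A = {a - a' : a, a' ∈ A}; |A| = 7.
Bounds: 2|A|-1 ≤ |A - A| ≤ |A|² - |A| + 1, i.e. 13 ≤ |A - A| ≤ 43.
Note: 0 ∈ A - A always (from a - a). The set is symmetric: if d ∈ A - A then -d ∈ A - A.
Enumerate nonzero differences d = a - a' with a > a' (then include -d):
Positive differences: {1, 2, 3, 4, 5, 6, 7, 9, 10, 11, 14}
Full difference set: {0} ∪ (positive diffs) ∪ (negative diffs).
|A - A| = 1 + 2·11 = 23 (matches direct enumeration: 23).

|A - A| = 23


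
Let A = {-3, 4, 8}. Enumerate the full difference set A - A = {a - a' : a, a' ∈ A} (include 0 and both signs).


A - A = {a - a' : a, a' ∈ A}.
Compute a - a' for each ordered pair (a, a'):
a = -3: -3--3=0, -3-4=-7, -3-8=-11
a = 4: 4--3=7, 4-4=0, 4-8=-4
a = 8: 8--3=11, 8-4=4, 8-8=0
Collecting distinct values (and noting 0 appears from a-a):
A - A = {-11, -7, -4, 0, 4, 7, 11}
|A - A| = 7

A - A = {-11, -7, -4, 0, 4, 7, 11}


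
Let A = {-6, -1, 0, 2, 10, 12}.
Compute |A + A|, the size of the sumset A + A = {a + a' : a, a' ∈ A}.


A + A = {a + a' : a, a' ∈ A}; |A| = 6.
General bounds: 2|A| - 1 ≤ |A + A| ≤ |A|(|A|+1)/2, i.e. 11 ≤ |A + A| ≤ 21.
Lower bound 2|A|-1 is attained iff A is an arithmetic progression.
Enumerate sums a + a' for a ≤ a' (symmetric, so this suffices):
a = -6: -6+-6=-12, -6+-1=-7, -6+0=-6, -6+2=-4, -6+10=4, -6+12=6
a = -1: -1+-1=-2, -1+0=-1, -1+2=1, -1+10=9, -1+12=11
a = 0: 0+0=0, 0+2=2, 0+10=10, 0+12=12
a = 2: 2+2=4, 2+10=12, 2+12=14
a = 10: 10+10=20, 10+12=22
a = 12: 12+12=24
Distinct sums: {-12, -7, -6, -4, -2, -1, 0, 1, 2, 4, 6, 9, 10, 11, 12, 14, 20, 22, 24}
|A + A| = 19

|A + A| = 19


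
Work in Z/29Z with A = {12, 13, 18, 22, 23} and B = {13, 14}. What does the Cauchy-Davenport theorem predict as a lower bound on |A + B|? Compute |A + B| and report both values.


Cauchy-Davenport: |A + B| ≥ min(p, |A| + |B| - 1) for A, B nonempty in Z/pZ.
|A| = 5, |B| = 2, p = 29.
CD lower bound = min(29, 5 + 2 - 1) = min(29, 6) = 6.
Compute A + B mod 29 directly:
a = 12: 12+13=25, 12+14=26
a = 13: 13+13=26, 13+14=27
a = 18: 18+13=2, 18+14=3
a = 22: 22+13=6, 22+14=7
a = 23: 23+13=7, 23+14=8
A + B = {2, 3, 6, 7, 8, 25, 26, 27}, so |A + B| = 8.
Verify: 8 ≥ 6? Yes ✓.

CD lower bound = 6, actual |A + B| = 8.
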